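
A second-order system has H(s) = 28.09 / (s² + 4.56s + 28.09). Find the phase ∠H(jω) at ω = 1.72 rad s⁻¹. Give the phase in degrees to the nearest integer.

∠[(j1.72)² + 4.56(j1.72) + 28.09] = ∠[25.132 + j7.8432] = 17.33°
∠H(j1.72) = −17.33° = -17.33°

-17 deg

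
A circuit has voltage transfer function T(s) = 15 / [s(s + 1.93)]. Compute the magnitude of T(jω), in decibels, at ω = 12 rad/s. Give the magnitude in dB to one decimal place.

|j12 + 1.93| = √(12² + 1.93²) = 12.15
|j12| = 12
|T(j12)| = 15 / (12.15 × 12) = 0.10284
20 log₁₀(0.10284) = -19.76 dB

-19.8 dB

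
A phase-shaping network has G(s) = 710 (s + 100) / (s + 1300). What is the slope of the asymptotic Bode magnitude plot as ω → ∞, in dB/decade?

With 1 zero and 1 pole, the high-frequency asymptotic slope is 20 × (1 − 1) = 0 dB/decade.

0 dB/decade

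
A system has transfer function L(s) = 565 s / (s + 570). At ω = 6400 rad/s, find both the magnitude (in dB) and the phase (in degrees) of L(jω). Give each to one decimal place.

|L| = 55.0 dB, ∠L = 5.1 deg

|j6400| = 6400
|j6400 + 570| = √(6400² + 570²) = 6425
|L(j6400)| = 565 × 6400 / 6425 = 562.77
20 log₁₀(562.77) = 55.01 dB
∠(j6400) = 90.00°
∠(j6400 + 570) = arctan(6400/570) = 84.91°
∠L(j6400) = 90.00° − 84.91° = 5.09°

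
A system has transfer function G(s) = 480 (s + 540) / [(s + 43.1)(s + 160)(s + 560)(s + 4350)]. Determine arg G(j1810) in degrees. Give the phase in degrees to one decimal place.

-195.6°

∠(j1810 + 540) = arctan(1810/540) = 73.39°
∠(j1810 + 43.1) = arctan(1810/43.1) = 88.64°
∠(j1810 + 160) = arctan(1810/160) = 84.95°
∠(j1810 + 560) = arctan(1810/560) = 72.81°
∠(j1810 + 4350) = arctan(1810/4350) = 22.59°
∠G(j1810) = 73.39° − (88.64° + 84.95° + 72.81° + 22.59°) = -195.60°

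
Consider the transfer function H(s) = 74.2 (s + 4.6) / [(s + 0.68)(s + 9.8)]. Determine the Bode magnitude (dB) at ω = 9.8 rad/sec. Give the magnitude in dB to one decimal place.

15.4 dB

|j9.8 + 4.6| = √(9.8² + 4.6²) = 10.83
|j9.8 + 0.68| = √(9.8² + 0.68²) = 9.824
|j9.8 + 9.8| = √(9.8² + 9.8²) = 13.86
|H(j9.8)| = 74.2 × 10.83 / (9.824 × 13.86) = 5.9001
20 log₁₀(5.9001) = 15.42 dB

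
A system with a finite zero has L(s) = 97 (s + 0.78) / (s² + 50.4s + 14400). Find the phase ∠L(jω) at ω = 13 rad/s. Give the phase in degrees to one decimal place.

83.9 deg

∠(j13 + 0.78) = arctan(13/0.78) = 86.57°
∠[(j13)² + 50.4(j13) + 14400] = ∠[14231 + j655.2] = 2.64°
∠L(j13) = 86.57° − 2.64° = 83.93°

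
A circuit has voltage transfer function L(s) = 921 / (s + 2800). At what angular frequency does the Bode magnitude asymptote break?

2800 rad/s

The single real pole at s = −2800 gives a corner at ω = 2800 rad/s.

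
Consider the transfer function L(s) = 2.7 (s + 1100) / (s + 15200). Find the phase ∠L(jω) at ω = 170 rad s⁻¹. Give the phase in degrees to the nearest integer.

8°

∠(j170 + 1100) = arctan(170/1100) = 8.79°
∠(j170 + 15200) = arctan(170/15200) = 0.64°
∠L(j170) = 8.79° − 0.64° = 8.14°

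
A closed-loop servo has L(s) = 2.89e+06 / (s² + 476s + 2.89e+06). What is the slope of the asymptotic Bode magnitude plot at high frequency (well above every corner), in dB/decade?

-40 dB/decade

With 0 zeros and 2 poles, the high-frequency asymptotic slope is 20 × (0 − 2) = -40 dB/decade.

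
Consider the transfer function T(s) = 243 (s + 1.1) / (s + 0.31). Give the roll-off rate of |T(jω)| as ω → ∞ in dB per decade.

0 dB/decade

With 1 zero and 1 pole, the high-frequency asymptotic slope is 20 × (1 − 1) = 0 dB/decade.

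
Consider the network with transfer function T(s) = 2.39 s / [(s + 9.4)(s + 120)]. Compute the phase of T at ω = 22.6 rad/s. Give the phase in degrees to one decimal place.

∠(j22.6) = 90.00°
∠(j22.6 + 9.4) = arctan(22.6/9.4) = 67.42°
∠(j22.6 + 120) = arctan(22.6/120) = 10.67°
∠T(j22.6) = 90.00° − (67.42° + 10.67°) = 11.92°

11.9°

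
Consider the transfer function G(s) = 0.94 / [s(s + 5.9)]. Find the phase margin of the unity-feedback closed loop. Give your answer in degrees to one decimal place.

88.5°

Gain crossover: |G(jω)| = 1 at ω ≈ 0.159 rad s⁻¹.
∠G(j0.159) = −90° − arctan(0.159/5.9) ≈ -91.55°
PM = 180° + (-91.55°) = 88.45°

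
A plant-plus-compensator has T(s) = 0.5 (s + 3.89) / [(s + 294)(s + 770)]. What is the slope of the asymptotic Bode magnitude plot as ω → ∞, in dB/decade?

-20 dB/decade

With 1 zero and 2 poles, the high-frequency asymptotic slope is 20 × (1 − 2) = -20 dB/decade.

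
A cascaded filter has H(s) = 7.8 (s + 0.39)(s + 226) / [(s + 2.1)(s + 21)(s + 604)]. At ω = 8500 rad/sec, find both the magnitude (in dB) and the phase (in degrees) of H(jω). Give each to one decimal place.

|j8500 + 0.39| = √(8500² + 0.39²) = 8500
|j8500 + 226| = √(8500² + 226²) = 8503
|j8500 + 2.1| = √(8500² + 2.1²) = 8500
|j8500 + 21| = √(8500² + 21²) = 8500
|j8500 + 604| = √(8500² + 604²) = 8521
|H(j8500)| = 7.8 × 8500 × 8503 / (8500 × 8500 × 8521) = 0.00091566
20 log₁₀(0.00091566) = -60.77 dB
∠(j8500 + 0.39) = arctan(8500/0.39) = 90.00°
∠(j8500 + 226) = arctan(8500/226) = 88.48°
∠(j8500 + 2.1) = arctan(8500/2.1) = 89.99°
∠(j8500 + 21) = arctan(8500/21) = 89.86°
∠(j8500 + 604) = arctan(8500/604) = 85.94°
∠H(j8500) = 90.00° + 88.48° − (89.99° + 89.86° + 85.94°) = -87.31°

|H| = -60.8 dB, ∠H = -87.3°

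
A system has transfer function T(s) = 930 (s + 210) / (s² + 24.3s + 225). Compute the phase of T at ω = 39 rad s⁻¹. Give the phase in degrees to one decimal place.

-133.3 deg

∠(j39 + 210) = arctan(39/210) = 10.52°
∠[(j39)² + 24.3(j39) + 225] = ∠[-1296 + j947.7] = 143.82°
∠T(j39) = 10.52° − 143.82° = -133.30°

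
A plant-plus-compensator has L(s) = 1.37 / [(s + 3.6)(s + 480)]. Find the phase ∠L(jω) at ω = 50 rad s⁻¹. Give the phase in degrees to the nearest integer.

-92 deg

∠(j50 + 3.6) = arctan(50/3.6) = 85.88°
∠(j50 + 480) = arctan(50/480) = 5.95°
∠L(j50) = − (85.88° + 5.95°) = -91.83°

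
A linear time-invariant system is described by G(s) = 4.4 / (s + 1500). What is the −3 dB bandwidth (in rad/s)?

For a single-pole low-pass, the −3 dB point is at the pole: ω = 1500 rad/s.

1500 rad/s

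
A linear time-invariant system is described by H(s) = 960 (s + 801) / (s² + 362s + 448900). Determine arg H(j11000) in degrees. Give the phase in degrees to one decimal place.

-92.3°

∠(j11000 + 801) = arctan(11000/801) = 85.84°
∠[(j11000)² + 362(j11000) + 448900] = ∠[-1.2055e+08 + j3.982e+06] = 178.11°
∠H(j11000) = 85.84° − 178.11° = -92.27°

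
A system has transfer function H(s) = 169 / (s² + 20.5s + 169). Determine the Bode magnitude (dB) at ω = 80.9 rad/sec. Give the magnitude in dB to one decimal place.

|(j80.9)² + 20.5(j80.9) + 169| = |-6375.8 + j1658.5| = 6588
|H(j80.9)| = 169 / 6588 = 0.025653
20 log₁₀(0.025653) = -31.82 dB

-31.8 dB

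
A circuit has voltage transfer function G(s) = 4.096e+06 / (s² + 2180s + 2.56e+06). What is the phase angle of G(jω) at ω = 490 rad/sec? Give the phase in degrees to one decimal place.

∠[(j490)² + 2180(j490) + 2.56e+06] = ∠[2.3199e+06 + j1.0682e+06] = 24.72°
∠G(j490) = −24.72° = -24.72°

-24.7 deg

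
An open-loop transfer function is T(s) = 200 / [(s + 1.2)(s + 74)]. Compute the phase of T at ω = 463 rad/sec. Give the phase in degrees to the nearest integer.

-171°

∠(j463 + 1.2) = arctan(463/1.2) = 89.85°
∠(j463 + 74) = arctan(463/74) = 80.92°
∠T(j463) = − (89.85° + 80.92°) = -170.77°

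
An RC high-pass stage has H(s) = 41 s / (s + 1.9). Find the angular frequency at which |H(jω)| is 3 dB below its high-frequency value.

1.9 rad s⁻¹

For a single-pole high-pass, the −3 dB point is at the pole: ω = 1.9 rad s⁻¹.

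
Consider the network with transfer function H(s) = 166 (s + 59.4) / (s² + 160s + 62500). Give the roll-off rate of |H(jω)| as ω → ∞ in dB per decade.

-20 dB/decade

With 1 zero and 2 poles, the high-frequency asymptotic slope is 20 × (1 − 2) = -20 dB/decade.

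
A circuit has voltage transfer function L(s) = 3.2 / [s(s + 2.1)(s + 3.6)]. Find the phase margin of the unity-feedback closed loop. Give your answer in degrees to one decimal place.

Gain crossover: |L(jω)| = 1 at ω ≈ 0.413 rad/s.
∠L(j0.413) = −90° − arctan(0.413/2.1) − arctan(0.413/3.6) ≈ -107.66°
PM = 180° + (-107.66°) = 72.34°

72.3°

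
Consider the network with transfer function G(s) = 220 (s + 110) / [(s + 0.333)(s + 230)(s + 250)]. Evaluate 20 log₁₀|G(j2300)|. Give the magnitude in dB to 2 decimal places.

-87.70 dB

|j2300 + 110| = √(2300² + 110²) = 2303
|j2300 + 0.333| = √(2300² + 0.333²) = 2300
|j2300 + 230| = √(2300² + 230²) = 2311
|j2300 + 250| = √(2300² + 250²) = 2314
|G(j2300)| = 220 × 2303 / (2300 × 2311 × 2314) = 4.1186e-05
20 log₁₀(4.1186e-05) = -87.705 dB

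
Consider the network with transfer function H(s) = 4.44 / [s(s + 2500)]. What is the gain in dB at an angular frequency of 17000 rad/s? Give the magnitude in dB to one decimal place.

-156.4 dB

|j17000 + 2500| = √(17000² + 2500²) = 1.718e+04
|j17000| = 1.7e+04
|H(j17000)| = 4.44 / (1.718e+04 × 1.7e+04) = 1.52e-08
20 log₁₀(1.52e-08) = -156.36 dB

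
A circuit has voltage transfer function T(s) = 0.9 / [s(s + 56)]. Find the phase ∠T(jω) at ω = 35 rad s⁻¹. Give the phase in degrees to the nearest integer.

∠(j35 + 56) = arctan(35/56) = 32.01°
∠(j35) = 90.00°
∠T(j35) = − (32.01° + 90.00°) = -122.01°

-122 deg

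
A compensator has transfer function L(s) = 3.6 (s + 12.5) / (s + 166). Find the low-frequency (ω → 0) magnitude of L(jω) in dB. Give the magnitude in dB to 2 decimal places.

-11.34 dB

L(0) = 3.6 × 12.5 / 166 = 0.27108
20 log₁₀(0.27108) = -11.338 dB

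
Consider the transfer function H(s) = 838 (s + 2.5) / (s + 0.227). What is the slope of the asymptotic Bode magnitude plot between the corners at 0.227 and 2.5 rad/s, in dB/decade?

-20 dB/decade

In this band the factors already past their corner are: pole at 0.227; net slope = -20 dB/decade.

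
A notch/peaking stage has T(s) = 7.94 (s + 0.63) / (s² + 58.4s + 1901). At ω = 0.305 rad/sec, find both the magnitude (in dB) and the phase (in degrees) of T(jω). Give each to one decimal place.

|T| = -50.7 dB, ∠T = 25.3 deg

|j0.305 + 0.63| = √(0.305² + 0.63²) = 0.6999
|(j0.305)² + 58.4(j0.305) + 1901| = |1900.9 + j17.812| = 1901
|T(j0.305)| = 7.94 × 0.6999 / 1901 = 0.0029235
20 log₁₀(0.0029235) = -50.68 dB
∠(j0.305 + 0.63) = arctan(0.305/0.63) = 25.83°
∠[(j0.305)² + 58.4(j0.305) + 1901] = ∠[1900.9 + j17.812] = 0.54°
∠T(j0.305) = 25.83° − 0.54° = 25.30°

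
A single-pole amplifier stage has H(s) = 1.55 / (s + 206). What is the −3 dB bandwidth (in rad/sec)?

206 rad/sec

For a single-pole low-pass, the −3 dB point is at the pole: ω = 206 rad/sec.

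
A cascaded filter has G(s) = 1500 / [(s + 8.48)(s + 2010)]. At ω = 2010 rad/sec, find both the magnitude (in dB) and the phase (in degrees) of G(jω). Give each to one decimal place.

|j2010 + 8.48| = √(2010² + 8.48²) = 2010
|j2010 + 2010| = √(2010² + 2010²) = 2843
|G(j2010)| = 1500 / (2010 × 2843) = 0.00026253
20 log₁₀(0.00026253) = -71.62 dB
∠(j2010 + 8.48) = arctan(2010/8.48) = 89.76°
∠(j2010 + 2010) = arctan(2010/2010) = 45.00°
∠G(j2010) = − (89.76° + 45.00°) = -134.76°

|G| = -71.6 dB, ∠G = -134.8 deg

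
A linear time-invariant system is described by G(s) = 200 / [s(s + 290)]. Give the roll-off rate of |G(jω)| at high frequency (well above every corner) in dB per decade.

With 0 zeros and 2 poles, the high-frequency asymptotic slope is 20 × (0 − 2) = -40 dB/decade.

-40 dB/decade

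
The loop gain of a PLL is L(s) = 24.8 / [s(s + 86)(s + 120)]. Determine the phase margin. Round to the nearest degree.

Gain crossover: |L(jω)| = 1 at ω ≈ 0.0024 rad s⁻¹.
∠L(j0.0024) = −90° − arctan(0.0024/86) − arctan(0.0024/120) ≈ -90.00°
PM = 180° + (-90.00°) = 90.00°

90°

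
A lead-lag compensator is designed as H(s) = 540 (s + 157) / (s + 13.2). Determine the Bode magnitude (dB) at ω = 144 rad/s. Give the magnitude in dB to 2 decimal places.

|j144 + 157| = √(144² + 157²) = 213
|j144 + 13.2| = √(144² + 13.2²) = 144.6
|H(j144)| = 540 × 213 / 144.6 = 795.56
20 log₁₀(795.56) = 58.013 dB

58.01 dB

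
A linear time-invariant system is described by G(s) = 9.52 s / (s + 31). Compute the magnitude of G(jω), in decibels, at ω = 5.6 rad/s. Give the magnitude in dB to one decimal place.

|j5.6| = 5.6
|j5.6 + 31| = √(5.6² + 31²) = 31.5
|G(j5.6)| = 9.52 × 5.6 / 31.5 = 1.6924
20 log₁₀(1.6924) = 4.57 dB

4.6 dB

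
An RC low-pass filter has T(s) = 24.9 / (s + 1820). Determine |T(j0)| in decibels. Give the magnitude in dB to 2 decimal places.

T(0) = 24.9 / 1820 = 0.013681
20 log₁₀(0.013681) = -37.277 dB

-37.28 dB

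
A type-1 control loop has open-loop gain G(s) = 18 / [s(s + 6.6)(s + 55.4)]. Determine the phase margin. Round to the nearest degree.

Gain crossover: |G(jω)| = 1 at ω ≈ 0.0492 rad/s.
∠G(j0.0492) = −90° − arctan(0.0492/6.6) − arctan(0.0492/55.4) ≈ -90.48°
PM = 180° + (-90.48°) = 89.52°

90°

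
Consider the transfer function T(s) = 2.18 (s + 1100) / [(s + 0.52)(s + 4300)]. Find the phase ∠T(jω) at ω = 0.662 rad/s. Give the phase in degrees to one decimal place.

∠(j0.662 + 1100) = arctan(0.662/1100) = 0.03°
∠(j0.662 + 0.52) = arctan(0.662/0.52) = 51.85°
∠(j0.662 + 4300) = arctan(0.662/4300) = 0.01°
∠T(j0.662) = 0.03° − (51.85° + 0.01°) = -51.82°

-51.8°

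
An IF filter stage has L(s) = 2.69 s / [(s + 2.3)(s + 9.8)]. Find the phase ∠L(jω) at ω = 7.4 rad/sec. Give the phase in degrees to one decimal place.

∠(j7.4) = 90.00°
∠(j7.4 + 2.3) = arctan(7.4/2.3) = 72.73°
∠(j7.4 + 9.8) = arctan(7.4/9.8) = 37.06°
∠L(j7.4) = 90.00° − (72.73° + 37.06°) = -19.79°

-19.8°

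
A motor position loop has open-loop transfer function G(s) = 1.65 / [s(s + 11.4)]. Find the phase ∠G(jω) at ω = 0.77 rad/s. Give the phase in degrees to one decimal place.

∠(j0.77 + 11.4) = arctan(0.77/11.4) = 3.86°
∠(j0.77) = 90.00°
∠G(j0.77) = − (3.86° + 90.00°) = -93.86°

-93.9°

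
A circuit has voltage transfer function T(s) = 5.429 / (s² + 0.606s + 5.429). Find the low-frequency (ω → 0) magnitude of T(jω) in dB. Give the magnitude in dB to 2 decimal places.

0.00 dB

T(0) = 5.429 / 5.429 = 1
20 log₁₀(1) = 0.000 dB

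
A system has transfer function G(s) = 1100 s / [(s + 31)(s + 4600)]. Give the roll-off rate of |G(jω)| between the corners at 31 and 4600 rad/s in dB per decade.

0 dB/decade

In this band the factors already past their corner are: 1 differentiator zero, pole at 31; net slope = 0 dB/decade.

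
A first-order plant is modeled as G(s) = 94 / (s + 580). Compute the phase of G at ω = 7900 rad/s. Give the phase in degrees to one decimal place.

∠(j7900 + 580) = arctan(7900/580) = 85.80°
∠G(j7900) = −85.80° = -85.80°

-85.8°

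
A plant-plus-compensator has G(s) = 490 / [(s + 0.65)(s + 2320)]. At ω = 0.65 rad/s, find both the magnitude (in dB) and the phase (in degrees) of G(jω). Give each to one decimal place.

|G| = -12.8 dB, ∠G = -45.0°

|j0.65 + 0.65| = √(0.65² + 0.65²) = 0.9192
|j0.65 + 2320| = √(0.65² + 2320²) = 2320
|G(j0.65)| = 490 / (0.9192 × 2320) = 0.22976
20 log₁₀(0.22976) = -12.77 dB
∠(j0.65 + 0.65) = arctan(0.65/0.65) = 45.00°
∠(j0.65 + 2320) = arctan(0.65/2320) = 0.02°
∠G(j0.65) = − (45.00° + 0.02°) = -45.02°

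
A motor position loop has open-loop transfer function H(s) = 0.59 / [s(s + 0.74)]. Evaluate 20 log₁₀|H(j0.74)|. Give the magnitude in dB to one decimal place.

-2.4 dB

|j0.74 + 0.74| = √(0.74² + 0.74²) = 1.047
|j0.74| = 0.74
|H(j0.74)| = 0.59 / (1.047 × 0.74) = 0.76186
20 log₁₀(0.76186) = -2.36 dB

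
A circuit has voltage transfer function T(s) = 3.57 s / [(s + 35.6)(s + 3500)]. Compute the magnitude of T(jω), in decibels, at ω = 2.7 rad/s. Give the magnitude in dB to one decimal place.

|j2.7| = 2.7
|j2.7 + 35.6| = √(2.7² + 35.6²) = 35.7
|j2.7 + 3500| = √(2.7² + 3500²) = 3500
|T(j2.7)| = 3.57 × 2.7 / (35.7 × 3500) = 7.7138e-05
20 log₁₀(7.7138e-05) = -82.25 dB

-82.3 dB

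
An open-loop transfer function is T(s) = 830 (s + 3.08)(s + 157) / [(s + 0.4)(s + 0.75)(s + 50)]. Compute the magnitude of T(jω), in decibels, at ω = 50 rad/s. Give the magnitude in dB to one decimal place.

|j50 + 3.08| = √(50² + 3.08²) = 50.09
|j50 + 157| = √(50² + 157²) = 164.8
|j50 + 0.4| = √(50² + 0.4²) = 50
|j50 + 0.75| = √(50² + 0.75²) = 50.01
|j50 + 50| = √(50² + 50²) = 70.71
|T(j50)| = 830 × 50.09 × 164.8 / (50 × 50.01 × 70.71) = 38.749
20 log₁₀(38.749) = 31.77 dB

31.8 dB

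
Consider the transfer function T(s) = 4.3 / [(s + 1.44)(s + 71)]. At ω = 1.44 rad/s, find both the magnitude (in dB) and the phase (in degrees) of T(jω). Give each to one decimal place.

|T| = -30.5 dB, ∠T = -46.2°

|j1.44 + 1.44| = √(1.44² + 1.44²) = 2.036
|j1.44 + 71| = √(1.44² + 71²) = 71.01
|T(j1.44)| = 4.3 / (2.036 × 71.01) = 0.029733
20 log₁₀(0.029733) = -30.54 dB
∠(j1.44 + 1.44) = arctan(1.44/1.44) = 45.00°
∠(j1.44 + 71) = arctan(1.44/71) = 1.16°
∠T(j1.44) = − (45.00° + 1.16°) = -46.16°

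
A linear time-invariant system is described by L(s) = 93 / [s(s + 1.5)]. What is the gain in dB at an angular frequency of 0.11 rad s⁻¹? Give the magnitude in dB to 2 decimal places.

55.00 dB

|j0.11 + 1.5| = √(0.11² + 1.5²) = 1.504
|j0.11| = 0.11
|L(j0.11)| = 93 / (1.504 × 0.11) = 562.13
20 log₁₀(562.13) = 54.997 dB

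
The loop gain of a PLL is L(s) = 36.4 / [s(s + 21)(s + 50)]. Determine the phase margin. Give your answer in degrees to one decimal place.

Gain crossover: |L(jω)| = 1 at ω ≈ 0.0347 rad/s.
∠L(j0.0347) = −90° − arctan(0.0347/21) − arctan(0.0347/50) ≈ -90.13°
PM = 180° + (-90.13°) = 89.87°

89.9°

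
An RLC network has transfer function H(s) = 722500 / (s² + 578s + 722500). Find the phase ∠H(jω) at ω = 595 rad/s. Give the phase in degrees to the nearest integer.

∠[(j595)² + 578(j595) + 722500] = ∠[3.6848e+05 + j3.4391e+05] = 43.03°
∠H(j595) = −43.03° = -43.03°

-43°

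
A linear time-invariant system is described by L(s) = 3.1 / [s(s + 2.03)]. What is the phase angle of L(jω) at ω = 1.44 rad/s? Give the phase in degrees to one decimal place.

∠(j1.44 + 2.03) = arctan(1.44/2.03) = 35.35°
∠(j1.44) = 90.00°
∠L(j1.44) = − (35.35° + 90.00°) = -125.35°

-125.4°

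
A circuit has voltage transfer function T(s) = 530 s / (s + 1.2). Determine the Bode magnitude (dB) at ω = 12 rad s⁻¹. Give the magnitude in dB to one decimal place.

54.4 dB

|j12| = 12
|j12 + 1.2| = √(12² + 1.2²) = 12.06
|T(j12)| = 530 × 12 / 12.06 = 527.37
20 log₁₀(527.37) = 54.44 dB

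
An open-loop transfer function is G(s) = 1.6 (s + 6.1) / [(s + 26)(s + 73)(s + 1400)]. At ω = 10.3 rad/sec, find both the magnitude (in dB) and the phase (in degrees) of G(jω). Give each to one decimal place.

|j10.3 + 6.1| = √(10.3² + 6.1²) = 11.97
|j10.3 + 26| = √(10.3² + 26²) = 27.97
|j10.3 + 73| = √(10.3² + 73²) = 73.72
|j10.3 + 1400| = √(10.3² + 1400²) = 1400
|G(j10.3)| = 1.6 × 11.97 / (27.97 × 73.72 × 1400) = 6.6355e-06
20 log₁₀(6.6355e-06) = -103.56 dB
∠(j10.3 + 6.1) = arctan(10.3/6.1) = 59.36°
∠(j10.3 + 26) = arctan(10.3/26) = 21.61°
∠(j10.3 + 73) = arctan(10.3/73) = 8.03°
∠(j10.3 + 1400) = arctan(10.3/1400) = 0.42°
∠G(j10.3) = 59.36° − (21.61° + 8.03° + 0.42°) = 29.30°

|G| = -103.6 dB, ∠G = 29.3°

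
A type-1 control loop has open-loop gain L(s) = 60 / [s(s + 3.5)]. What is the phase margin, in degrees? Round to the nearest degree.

25 deg

Gain crossover: |L(jω)| = 1 at ω ≈ 7.36 rad/s.
∠L(j7.36) = −90° − arctan(7.36/3.5) ≈ -154.57°
PM = 180° + (-154.57°) = 25.43°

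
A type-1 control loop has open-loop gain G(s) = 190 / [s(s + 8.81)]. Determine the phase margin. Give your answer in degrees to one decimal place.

Gain crossover: |G(jω)| = 1 at ω ≈ 12.5 rad s⁻¹.
∠G(j12.5) = −90° − arctan(12.5/8.81) ≈ -144.73°
PM = 180° + (-144.73°) = 35.27°

35.3 deg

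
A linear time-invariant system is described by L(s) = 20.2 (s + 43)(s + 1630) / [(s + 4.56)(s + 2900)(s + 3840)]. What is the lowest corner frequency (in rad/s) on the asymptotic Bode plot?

Break frequencies occur at each pole and zero magnitude: 4.56 rad/s, 43 rad/s, 1630 rad/s, 2900 rad/s, 3840 rad/s.
The lowest is 4.56 rad/s.

4.56 rad/s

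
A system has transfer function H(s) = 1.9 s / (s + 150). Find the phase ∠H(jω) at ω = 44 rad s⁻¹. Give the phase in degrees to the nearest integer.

∠(j44) = 90.00°
∠(j44 + 150) = arctan(44/150) = 16.35°
∠H(j44) = 90.00° − 16.35° = 73.65°

74°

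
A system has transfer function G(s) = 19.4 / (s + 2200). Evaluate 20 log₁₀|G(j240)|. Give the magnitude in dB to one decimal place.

-41.1 dB

|j240 + 2200| = √(240² + 2200²) = 2213
|G(j240)| = 19.4 / 2213 = 0.0087662
20 log₁₀(0.0087662) = -41.14 dB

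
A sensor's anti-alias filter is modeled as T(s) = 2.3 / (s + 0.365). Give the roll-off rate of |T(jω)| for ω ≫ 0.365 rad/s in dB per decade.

With 0 zeros and 1 pole, the high-frequency asymptotic slope is 20 × (0 − 1) = -20 dB/decade.

-20 dB/decade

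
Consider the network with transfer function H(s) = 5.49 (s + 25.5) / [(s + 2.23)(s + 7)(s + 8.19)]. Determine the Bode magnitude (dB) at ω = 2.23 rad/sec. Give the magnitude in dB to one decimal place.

|j2.23 + 25.5| = √(2.23² + 25.5²) = 25.6
|j2.23 + 2.23| = √(2.23² + 2.23²) = 3.154
|j2.23 + 7| = √(2.23² + 7²) = 7.347
|j2.23 + 8.19| = √(2.23² + 8.19²) = 8.488
|H(j2.23)| = 5.49 × 25.6 / (3.154 × 7.347 × 8.488) = 0.71457
20 log₁₀(0.71457) = -2.92 dB

-2.9 dB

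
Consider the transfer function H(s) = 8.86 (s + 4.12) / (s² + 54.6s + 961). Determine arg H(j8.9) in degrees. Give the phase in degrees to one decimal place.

36.3°

∠(j8.9 + 4.12) = arctan(8.9/4.12) = 65.16°
∠[(j8.9)² + 54.6(j8.9) + 961] = ∠[881.79 + j485.94] = 28.86°
∠H(j8.9) = 65.16° − 28.86° = 36.30°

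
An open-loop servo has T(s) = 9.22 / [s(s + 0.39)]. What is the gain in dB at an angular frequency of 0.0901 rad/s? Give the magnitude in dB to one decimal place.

|j0.0901 + 0.39| = √(0.0901² + 0.39²) = 0.4003
|j0.0901| = 0.0901
|T(j0.0901)| = 9.22 / (0.4003 × 0.0901) = 255.65
20 log₁₀(255.65) = 48.15 dB

48.2 dB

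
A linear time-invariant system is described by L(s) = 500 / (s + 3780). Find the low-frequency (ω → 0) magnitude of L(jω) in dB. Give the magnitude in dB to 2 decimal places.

L(0) = 500 / 3780 = 0.13228
20 log₁₀(0.13228) = -17.570 dB

-17.57 dB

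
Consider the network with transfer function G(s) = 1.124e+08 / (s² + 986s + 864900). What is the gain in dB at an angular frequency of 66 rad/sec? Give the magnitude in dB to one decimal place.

42.3 dB

|(j66)² + 986(j66) + 864900| = |8.6054e+05 + j65076| = 8.63e+05
|G(j66)| = 1.124e+08 / 8.63e+05 = 130.24
20 log₁₀(130.24) = 42.30 dB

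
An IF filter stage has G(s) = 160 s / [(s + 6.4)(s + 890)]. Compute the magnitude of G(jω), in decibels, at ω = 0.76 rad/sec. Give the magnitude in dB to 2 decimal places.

|j0.76| = 0.76
|j0.76 + 6.4| = √(0.76² + 6.4²) = 6.445
|j0.76 + 890| = √(0.76² + 890²) = 890
|G(j0.76)| = 160 × 0.76 / (6.445 × 890) = 0.021199
20 log₁₀(0.021199) = -33.474 dB

-33.47 dB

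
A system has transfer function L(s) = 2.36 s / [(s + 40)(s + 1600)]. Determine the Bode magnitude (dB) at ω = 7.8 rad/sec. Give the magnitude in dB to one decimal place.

|j7.8| = 7.8
|j7.8 + 40| = √(7.8² + 40²) = 40.75
|j7.8 + 1600| = √(7.8² + 1600²) = 1600
|L(j7.8)| = 2.36 × 7.8 / (40.75 × 1600) = 0.0002823
20 log₁₀(0.0002823) = -70.99 dB

-71.0 dB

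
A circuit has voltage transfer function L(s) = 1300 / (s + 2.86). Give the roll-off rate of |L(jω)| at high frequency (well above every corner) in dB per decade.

-20 dB/decade

With 0 zeros and 1 pole, the high-frequency asymptotic slope is 20 × (0 − 1) = -20 dB/decade.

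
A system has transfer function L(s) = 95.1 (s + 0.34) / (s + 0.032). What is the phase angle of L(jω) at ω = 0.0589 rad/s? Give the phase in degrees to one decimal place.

-51.7°

∠(j0.0589 + 0.34) = arctan(0.0589/0.34) = 9.83°
∠(j0.0589 + 0.032) = arctan(0.0589/0.032) = 61.49°
∠L(j0.0589) = 9.83° − 61.49° = -51.66°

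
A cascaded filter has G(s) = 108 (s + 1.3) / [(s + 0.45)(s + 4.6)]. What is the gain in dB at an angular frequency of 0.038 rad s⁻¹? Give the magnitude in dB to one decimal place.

|j0.038 + 1.3| = √(0.038² + 1.3²) = 1.301
|j0.038 + 0.45| = √(0.038² + 0.45²) = 0.4516
|j0.038 + 4.6| = √(0.038² + 4.6²) = 4.6
|G(j0.038)| = 108 × 1.301 / (0.4516 × 4.6) = 67.612
20 log₁₀(67.612) = 36.60 dB

36.6 dB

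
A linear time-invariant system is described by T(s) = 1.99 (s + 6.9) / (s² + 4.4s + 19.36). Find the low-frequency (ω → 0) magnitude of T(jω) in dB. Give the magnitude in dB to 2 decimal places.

T(0) = 1.99 × 6.9 / 19.36 = 0.70925
20 log₁₀(0.70925) = -2.984 dB

-2.98 dB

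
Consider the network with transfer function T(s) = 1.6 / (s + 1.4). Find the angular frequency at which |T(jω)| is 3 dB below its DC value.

For a single-pole low-pass, the −3 dB point is at the pole: ω = 1.4 rad/s.

1.4 rad/s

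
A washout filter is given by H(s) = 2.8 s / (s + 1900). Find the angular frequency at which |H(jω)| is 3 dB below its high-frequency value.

For a single-pole high-pass, the −3 dB point is at the pole: ω = 1900 rad/sec.

1900 rad/sec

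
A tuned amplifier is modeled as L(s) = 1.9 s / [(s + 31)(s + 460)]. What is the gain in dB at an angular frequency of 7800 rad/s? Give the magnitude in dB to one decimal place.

|j7800| = 7800
|j7800 + 31| = √(7800² + 31²) = 7800
|j7800 + 460| = √(7800² + 460²) = 7814
|L(j7800)| = 1.9 × 7800 / (7800 × 7814) = 0.00024317
20 log₁₀(0.00024317) = -72.28 dB

-72.3 dB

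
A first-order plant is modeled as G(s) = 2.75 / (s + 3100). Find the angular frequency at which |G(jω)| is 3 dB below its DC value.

For a single-pole low-pass, the −3 dB point is at the pole: ω = 3100 rad/s.

3100 rad/s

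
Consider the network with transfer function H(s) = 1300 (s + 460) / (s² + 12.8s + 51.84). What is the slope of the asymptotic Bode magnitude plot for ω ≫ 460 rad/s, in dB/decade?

-20 dB/decade

With 1 zero and 2 poles, the high-frequency asymptotic slope is 20 × (1 − 2) = -20 dB/decade.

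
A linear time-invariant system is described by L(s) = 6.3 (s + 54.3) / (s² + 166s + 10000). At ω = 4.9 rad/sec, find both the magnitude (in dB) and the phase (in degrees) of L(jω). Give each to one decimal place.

|L| = -29.3 dB, ∠L = 0.5°

|j4.9 + 54.3| = √(4.9² + 54.3²) = 54.52
|(j4.9)² + 166(j4.9) + 10000| = |9976 + j813.4| = 1.001e+04
|L(j4.9)| = 6.3 × 54.52 / 1.001e+04 = 0.034317
20 log₁₀(0.034317) = -29.29 dB
∠(j4.9 + 54.3) = arctan(4.9/54.3) = 5.16°
∠[(j4.9)² + 166(j4.9) + 10000] = ∠[9976 + j813.4] = 4.66°
∠L(j4.9) = 5.16° − 4.66° = 0.50°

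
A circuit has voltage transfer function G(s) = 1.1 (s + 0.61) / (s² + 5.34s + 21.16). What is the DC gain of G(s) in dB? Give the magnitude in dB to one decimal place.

G(0) = 1.1 × 0.61 / 21.16 = 0.031711
20 log₁₀(0.031711) = -29.98 dB

-30.0 dB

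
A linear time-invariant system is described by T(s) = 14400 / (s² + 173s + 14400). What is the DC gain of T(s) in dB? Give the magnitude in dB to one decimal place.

T(0) = 14400 / 14400 = 1
20 log₁₀(1) = 0.00 dB

0.0 dB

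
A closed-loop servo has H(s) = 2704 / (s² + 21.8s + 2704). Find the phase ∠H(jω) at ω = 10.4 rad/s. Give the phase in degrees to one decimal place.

∠[(j10.4)² + 21.8(j10.4) + 2704] = ∠[2595.8 + j226.72] = 4.99°
∠H(j10.4) = −4.99° = -4.99°

-5.0°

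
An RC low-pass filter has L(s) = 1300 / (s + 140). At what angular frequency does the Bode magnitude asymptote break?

140 rad/s

The single real pole at s = −140 gives a corner at ω = 140 rad/s.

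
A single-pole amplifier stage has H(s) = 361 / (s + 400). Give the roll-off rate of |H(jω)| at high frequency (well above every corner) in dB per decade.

With 0 zeros and 1 pole, the high-frequency asymptotic slope is 20 × (0 − 1) = -20 dB/decade.

-20 dB/decade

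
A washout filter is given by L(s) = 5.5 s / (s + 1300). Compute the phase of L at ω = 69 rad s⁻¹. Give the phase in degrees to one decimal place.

87.0°

∠(j69) = 90.00°
∠(j69 + 1300) = arctan(69/1300) = 3.04°
∠L(j69) = 90.00° − 3.04° = 86.96°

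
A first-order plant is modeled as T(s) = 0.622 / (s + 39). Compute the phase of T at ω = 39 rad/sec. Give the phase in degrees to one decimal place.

-45.0°

∠(j39 + 39) = arctan(39/39) = 45.00°
∠T(j39) = −45.00° = -45.00°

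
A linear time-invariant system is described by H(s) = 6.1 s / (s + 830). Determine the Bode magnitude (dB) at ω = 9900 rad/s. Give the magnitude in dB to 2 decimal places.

15.68 dB

|j9900| = 9900
|j9900 + 830| = √(9900² + 830²) = 9935
|H(j9900)| = 6.1 × 9900 / 9935 = 6.0787
20 log₁₀(6.0787) = 15.676 dB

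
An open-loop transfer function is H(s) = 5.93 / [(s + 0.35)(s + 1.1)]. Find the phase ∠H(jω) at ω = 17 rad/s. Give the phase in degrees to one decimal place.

-175.1 deg

∠(j17 + 0.35) = arctan(17/0.35) = 88.82°
∠(j17 + 1.1) = arctan(17/1.1) = 86.30°
∠H(j17) = − (88.82° + 86.30°) = -175.12°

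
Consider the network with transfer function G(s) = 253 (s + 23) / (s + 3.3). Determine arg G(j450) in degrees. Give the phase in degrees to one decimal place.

∠(j450 + 23) = arctan(450/23) = 87.07°
∠(j450 + 3.3) = arctan(450/3.3) = 89.58°
∠G(j450) = 87.07° − 89.58° = -2.51°

-2.5°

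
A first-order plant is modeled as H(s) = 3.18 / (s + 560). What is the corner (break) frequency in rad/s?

560 rad/s

The single real pole at s = −560 gives a corner at ω = 560 rad/s.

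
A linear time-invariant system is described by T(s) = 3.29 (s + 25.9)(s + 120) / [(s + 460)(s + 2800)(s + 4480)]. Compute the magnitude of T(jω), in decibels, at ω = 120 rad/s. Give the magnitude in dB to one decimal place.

-98.8 dB

|j120 + 25.9| = √(120² + 25.9²) = 122.8
|j120 + 120| = √(120² + 120²) = 169.7
|j120 + 460| = √(120² + 460²) = 475.4
|j120 + 2800| = √(120² + 2800²) = 2803
|j120 + 4480| = √(120² + 4480²) = 4482
|T(j120)| = 3.29 × 122.8 × 169.7 / (475.4 × 2803 × 4482) = 1.1479e-05
20 log₁₀(1.1479e-05) = -98.80 dB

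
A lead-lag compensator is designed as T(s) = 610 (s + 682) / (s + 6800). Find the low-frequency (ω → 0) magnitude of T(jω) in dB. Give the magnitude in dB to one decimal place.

35.7 dB

T(0) = 610 × 682 / 6800 = 61.179
20 log₁₀(61.179) = 35.73 dB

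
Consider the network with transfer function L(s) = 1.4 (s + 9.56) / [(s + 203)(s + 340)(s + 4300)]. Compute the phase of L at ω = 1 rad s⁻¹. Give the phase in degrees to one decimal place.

5.5°

∠(j1 + 9.56) = arctan(1/9.56) = 5.97°
∠(j1 + 203) = arctan(1/203) = 0.28°
∠(j1 + 340) = arctan(1/340) = 0.17°
∠(j1 + 4300) = arctan(1/4300) = 0.01°
∠L(j1) = 5.97° − (0.28° + 0.17° + 0.01°) = 5.51°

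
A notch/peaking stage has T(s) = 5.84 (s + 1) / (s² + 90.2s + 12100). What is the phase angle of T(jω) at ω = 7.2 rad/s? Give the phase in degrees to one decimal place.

∠(j7.2 + 1) = arctan(7.2/1) = 82.09°
∠[(j7.2)² + 90.2(j7.2) + 12100] = ∠[12048 + j649.44] = 3.09°
∠T(j7.2) = 82.09° − 3.09° = 79.01°

79.0°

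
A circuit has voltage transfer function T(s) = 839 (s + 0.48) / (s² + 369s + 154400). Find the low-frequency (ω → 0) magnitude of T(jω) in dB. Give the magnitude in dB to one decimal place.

T(0) = 839 × 0.48 / 154400 = 0.0026083
20 log₁₀(0.0026083) = -51.67 dB

-51.7 dB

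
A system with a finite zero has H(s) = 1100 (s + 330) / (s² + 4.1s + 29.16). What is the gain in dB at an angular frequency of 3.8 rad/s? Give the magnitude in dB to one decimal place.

84.6 dB

|j3.8 + 330| = √(3.8² + 330²) = 330
|(j3.8)² + 4.1(j3.8) + 29.16| = |14.72 + j15.58| = 21.43
|H(j3.8)| = 1100 × 330 / 21.43 = 16937
20 log₁₀(16937) = 84.58 dB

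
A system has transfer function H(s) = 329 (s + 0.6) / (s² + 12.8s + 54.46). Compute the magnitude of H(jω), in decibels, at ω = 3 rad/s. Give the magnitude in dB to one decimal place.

24.6 dB

|j3 + 0.6| = √(3² + 0.6²) = 3.059
|(j3)² + 12.8(j3) + 54.46| = |45.46 + j38.4| = 59.51
|H(j3)| = 329 × 3.059 / 59.51 = 16.915
20 log₁₀(16.915) = 24.57 dB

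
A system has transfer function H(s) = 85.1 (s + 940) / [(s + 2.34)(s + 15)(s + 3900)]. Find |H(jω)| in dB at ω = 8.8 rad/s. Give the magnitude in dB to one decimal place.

-17.8 dB

|j8.8 + 940| = √(8.8² + 940²) = 940
|j8.8 + 2.34| = √(8.8² + 2.34²) = 9.106
|j8.8 + 15| = √(8.8² + 15²) = 17.39
|j8.8 + 3900| = √(8.8² + 3900²) = 3900
|H(j8.8)| = 85.1 × 940 / (9.106 × 17.39 × 3900) = 0.12953
20 log₁₀(0.12953) = -17.75 dB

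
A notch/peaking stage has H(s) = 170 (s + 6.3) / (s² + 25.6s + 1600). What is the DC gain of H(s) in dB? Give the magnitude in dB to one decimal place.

-3.5 dB

H(0) = 170 × 6.3 / 1600 = 0.66938
20 log₁₀(0.66938) = -3.49 dB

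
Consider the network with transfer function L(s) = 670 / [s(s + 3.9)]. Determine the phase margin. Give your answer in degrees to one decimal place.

8.6°

Gain crossover: |L(jω)| = 1 at ω ≈ 25.7 rad/s.
∠L(j25.7) = −90° − arctan(25.7/3.9) ≈ -171.38°
PM = 180° + (-171.38°) = 8.62°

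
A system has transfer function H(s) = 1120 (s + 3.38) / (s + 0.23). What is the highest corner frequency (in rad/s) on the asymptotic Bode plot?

Break frequencies occur at each pole and zero magnitude: 0.23 rad/s, 3.38 rad/s.
The highest is 3.38 rad/s.

3.38 rad/s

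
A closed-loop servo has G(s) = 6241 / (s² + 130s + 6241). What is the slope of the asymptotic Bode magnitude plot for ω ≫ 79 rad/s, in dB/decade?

With 0 zeros and 2 poles, the high-frequency asymptotic slope is 20 × (0 − 2) = -40 dB/decade.

-40 dB/decade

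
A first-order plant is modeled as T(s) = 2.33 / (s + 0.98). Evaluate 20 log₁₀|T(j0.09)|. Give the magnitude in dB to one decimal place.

|j0.09 + 0.98| = √(0.09² + 0.98²) = 0.9841
|T(j0.09)| = 2.33 / 0.9841 = 2.3676
20 log₁₀(2.3676) = 7.49 dB

7.5 dB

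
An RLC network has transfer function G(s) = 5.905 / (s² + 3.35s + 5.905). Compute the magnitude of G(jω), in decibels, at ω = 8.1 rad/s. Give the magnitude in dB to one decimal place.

|(j8.1)² + 3.35(j8.1) + 5.905| = |-59.705 + j27.135| = 65.58
|G(j8.1)| = 5.905 / 65.58 = 0.09004
20 log₁₀(0.09004) = -20.91 dB

-20.9 dB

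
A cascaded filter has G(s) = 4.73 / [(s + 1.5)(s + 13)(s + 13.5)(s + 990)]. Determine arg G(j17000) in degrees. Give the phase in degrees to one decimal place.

∠(j17000 + 1.5) = arctan(17000/1.5) = 89.99°
∠(j17000 + 13) = arctan(17000/13) = 89.96°
∠(j17000 + 13.5) = arctan(17000/13.5) = 89.95°
∠(j17000 + 990) = arctan(17000/990) = 86.67°
∠G(j17000) = − (89.99° + 89.96° + 89.95° + 86.67°) = -356.57°

-356.6°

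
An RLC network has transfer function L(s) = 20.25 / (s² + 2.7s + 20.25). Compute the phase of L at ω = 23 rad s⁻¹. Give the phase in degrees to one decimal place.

∠[(j23)² + 2.7(j23) + 20.25] = ∠[-508.75 + j62.1] = 173.04°
∠L(j23) = −173.04° = -173.04°

-173.0 deg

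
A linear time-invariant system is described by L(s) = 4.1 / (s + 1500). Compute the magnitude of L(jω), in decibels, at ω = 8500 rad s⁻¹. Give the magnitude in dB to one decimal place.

-66.5 dB

|j8500 + 1500| = √(8500² + 1500²) = 8631
|L(j8500)| = 4.1 / 8631 = 0.00047501
20 log₁₀(0.00047501) = -66.47 dB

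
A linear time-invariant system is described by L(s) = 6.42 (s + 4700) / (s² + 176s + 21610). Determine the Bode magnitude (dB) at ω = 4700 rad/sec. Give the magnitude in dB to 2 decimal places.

-54.28 dB

|j4700 + 4700| = √(4700² + 4700²) = 6647
|(j4700)² + 176(j4700) + 21610| = |-2.2068e+07 + j8.272e+05| = 2.208e+07
|L(j4700)| = 6.42 × 6647 / 2.208e+07 = 0.0019323
20 log₁₀(0.0019323) = -54.279 dB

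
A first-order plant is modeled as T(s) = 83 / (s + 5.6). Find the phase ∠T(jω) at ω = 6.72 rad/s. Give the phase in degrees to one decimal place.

-50.2°

∠(j6.72 + 5.6) = arctan(6.72/5.6) = 50.19°
∠T(j6.72) = −50.19° = -50.19°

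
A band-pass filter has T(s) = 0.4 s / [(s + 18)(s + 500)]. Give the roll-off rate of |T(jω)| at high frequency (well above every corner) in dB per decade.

With 1 zero and 2 poles, the high-frequency asymptotic slope is 20 × (1 − 2) = -20 dB/decade.

-20 dB/decade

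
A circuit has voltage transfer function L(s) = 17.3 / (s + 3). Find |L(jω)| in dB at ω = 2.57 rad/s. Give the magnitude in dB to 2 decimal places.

12.83 dB

|j2.57 + 3| = √(2.57² + 3²) = 3.95
|L(j2.57)| = 17.3 / 3.95 = 4.3794
20 log₁₀(4.3794) = 12.828 dB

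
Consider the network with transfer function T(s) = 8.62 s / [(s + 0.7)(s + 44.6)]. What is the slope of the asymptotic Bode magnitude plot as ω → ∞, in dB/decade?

With 1 zero and 2 poles, the high-frequency asymptotic slope is 20 × (1 − 2) = -20 dB/decade.

-20 dB/decade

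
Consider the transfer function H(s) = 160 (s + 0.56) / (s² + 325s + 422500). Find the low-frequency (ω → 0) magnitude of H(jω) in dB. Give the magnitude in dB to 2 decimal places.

-73.47 dB

H(0) = 160 × 0.56 / 422500 = 0.00021207
20 log₁₀(0.00021207) = -73.470 dB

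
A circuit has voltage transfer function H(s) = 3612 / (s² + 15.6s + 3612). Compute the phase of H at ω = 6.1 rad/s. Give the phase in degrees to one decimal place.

∠[(j6.1)² + 15.6(j6.1) + 3612] = ∠[3574.8 + j95.16] = 1.52°
∠H(j6.1) = −1.52° = -1.52°

-1.5°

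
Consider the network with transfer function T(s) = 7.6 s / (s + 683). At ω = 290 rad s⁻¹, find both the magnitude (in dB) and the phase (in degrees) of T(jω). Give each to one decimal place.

|T| = 9.5 dB, ∠T = 67.0°

|j290| = 290
|j290 + 683| = √(290² + 683²) = 742
|T(j290)| = 7.6 × 290 / 742 = 2.9703
20 log₁₀(2.9703) = 9.46 dB
∠(j290) = 90.00°
∠(j290 + 683) = arctan(290/683) = 23.01°
∠T(j290) = 90.00° − 23.01° = 66.99°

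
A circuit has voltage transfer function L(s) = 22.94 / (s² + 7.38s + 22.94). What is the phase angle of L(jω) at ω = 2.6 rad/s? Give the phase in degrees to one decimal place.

∠[(j2.6)² + 7.38(j2.6) + 22.94] = ∠[16.18 + j19.188] = 49.86°
∠L(j2.6) = −49.86° = -49.86°

-49.9 deg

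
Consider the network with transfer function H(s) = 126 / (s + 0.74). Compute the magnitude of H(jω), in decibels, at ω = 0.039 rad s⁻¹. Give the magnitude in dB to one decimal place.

44.6 dB

|j0.039 + 0.74| = √(0.039² + 0.74²) = 0.741
|H(j0.039)| = 126 / 0.741 = 170.03
20 log₁₀(170.03) = 44.61 dB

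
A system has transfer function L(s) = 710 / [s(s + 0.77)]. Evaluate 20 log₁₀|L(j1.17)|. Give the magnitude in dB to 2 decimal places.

|j1.17 + 0.77| = √(1.17² + 0.77²) = 1.401
|j1.17| = 1.17
|L(j1.17)| = 710 / (1.401 × 1.17) = 433.26
20 log₁₀(433.26) = 52.735 dB

52.73 dB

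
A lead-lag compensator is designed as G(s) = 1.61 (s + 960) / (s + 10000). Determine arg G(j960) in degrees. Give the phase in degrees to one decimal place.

∠(j960 + 960) = arctan(960/960) = 45.00°
∠(j960 + 10000) = arctan(960/10000) = 5.48°
∠G(j960) = 45.00° − 5.48° = 39.52°

39.5°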